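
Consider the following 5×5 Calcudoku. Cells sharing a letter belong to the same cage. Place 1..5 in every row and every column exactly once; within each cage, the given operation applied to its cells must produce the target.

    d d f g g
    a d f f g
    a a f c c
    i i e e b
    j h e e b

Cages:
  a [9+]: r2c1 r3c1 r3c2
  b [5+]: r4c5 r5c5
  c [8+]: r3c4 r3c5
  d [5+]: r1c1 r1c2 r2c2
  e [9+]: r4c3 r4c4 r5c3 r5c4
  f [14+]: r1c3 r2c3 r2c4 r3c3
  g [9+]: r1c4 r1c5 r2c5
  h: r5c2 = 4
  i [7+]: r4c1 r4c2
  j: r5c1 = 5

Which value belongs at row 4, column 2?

5

J is a freebie, which forces r5c1 = 5.
Cage h is given, so r5c2 = 4.
Cage a needs sum 9; hence r2c1 = 3.
Cage a has sum 9, so r3c1 = 4.
The pair r3c4/r3c5 in row 3 holds {3, 5}, which forces r3c2 = 2.
2 is placed in row 3, so r3c3 = 1.
Column 1 already has 4, so r4c1 = 2.
Column 1 already has 2, so r1c1 = 1.
The 3 cells of cage d must have sum 5, leaving r1c2 = 3.
Cage f has sum 14; hence r1c3 = 4.
Column 2 now contains 2; hence r2c2 = 1.
Cage f needs sum 14, which forces r2c3 = 5.
The 4 cells of cage f must have sum 14; hence r2c4 = 4.
Row 2 now contains 4, which forces r2c5 = 2.
The two cells of cage i must have sum 7, leaving r4c2 = 5.
Cage e has sum 9, so r4c3 = 3.
The 4 cells of cage e must have sum 9; hence r4c4 = 1.
3 is placed in row 4, which forces r4c5 = 4.
Cage e needs sum 9, so r5c3 = 2.
Cage e has sum 9, so r5c4 = 3.
Column 5 now contains 2, which forces r5c5 = 1.
The 3 cells of cage g must have sum 9, leaving r1c4 = 2.
Column 5 now contains 2, leaving r1c5 = 5.
3 is placed in column 4, so r3c4 = 5.
Cage c needs two cells with sum 8; hence r3c5 = 3.
Filled in: 1 3 4 2 5 / 3 1 5 4 2 / 4 2 1 5 3 / 2 5 3 1 4 / 5 4 2 3 1.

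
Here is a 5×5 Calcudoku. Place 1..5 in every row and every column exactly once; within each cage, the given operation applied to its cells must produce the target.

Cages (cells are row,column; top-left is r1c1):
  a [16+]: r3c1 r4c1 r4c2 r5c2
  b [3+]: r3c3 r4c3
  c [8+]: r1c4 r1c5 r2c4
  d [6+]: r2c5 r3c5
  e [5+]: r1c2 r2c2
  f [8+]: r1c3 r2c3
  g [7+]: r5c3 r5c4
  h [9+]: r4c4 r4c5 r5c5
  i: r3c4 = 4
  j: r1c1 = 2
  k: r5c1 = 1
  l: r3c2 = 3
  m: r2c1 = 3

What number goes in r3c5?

2

Cage j is given, which forces r1c1 = 2.
Cage m is given; hence r2c1 = 3.
3 is placed in row 2; hence r2c3 = 5.
Cage l is a single given cell, leaving r3c2 = 3.
Cage i is a single given cell, leaving r3c4 = 4.
Cage k is a single given cell, leaving r5c1 = 1.
Column 3 now contains 5, so r1c3 = 3.
Row 3 already has 4; hence r3c1 = 5.
Row 3 already has 5, so r3c5 = 2.
Cage a has sum 16; hence r4c1 = 4.
Cage c has sum 8; hence r2c4 = 2.
Cage d's pair has sum 6, which forces r2c5 = 4.
Row 3 now contains 2, so r3c3 = 1.
The two cells of cage b must have sum 3, so r4c3 = 2.
2 is placed in column 3, leaving r5c3 = 4.
Cage e's pair has sum 5; hence r1c2 = 4.
Row 2 already has 4, leaving r2c2 = 1.
Row 4 now contains 2; hence r4c2 = 5.
The 4 cells of cage a must have sum 16, leaving r5c2 = 2.
Cage g's pair has sum 7, leaving r5c4 = 3.
Row 5 now contains 3, so r5c5 = 5.
The 3 cells of cage c must have sum 8; hence r1c4 = 5.
5 is placed in column 5; hence r1c5 = 1.
Column 4 now contains 3, leaving r4c4 = 1.
The 3 cells of cage h must have sum 9, so r4c5 = 3.
Filled in: 2 4 3 5 1 / 3 1 5 2 4 / 5 3 1 4 2 / 4 5 2 1 3 / 1 2 4 3 5.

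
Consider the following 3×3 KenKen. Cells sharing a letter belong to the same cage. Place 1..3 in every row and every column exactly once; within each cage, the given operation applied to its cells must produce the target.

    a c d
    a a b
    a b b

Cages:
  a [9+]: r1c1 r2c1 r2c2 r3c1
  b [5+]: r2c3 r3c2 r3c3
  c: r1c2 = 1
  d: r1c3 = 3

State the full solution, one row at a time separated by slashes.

2 1 3 / 1 3 2 / 3 2 1

C is a freebie, leaving r1c2 = 1.
D is a freebie, which forces r1c3 = 3.
The 4 cells of cage a must have sum 9, leaving r2c2 = 3.
1 is placed in column 2, which forces r3c2 = 2.
Column 3 already has 3, so r3c3 = 1.
Row 1 now contains 3, leaving r1c1 = 2.
The 4 cells of cage a must have sum 9, leaving r2c1 = 1.
Column 3 already has 1, so r2c3 = 2.
Row 3 already has 1, which forces r3c1 = 3.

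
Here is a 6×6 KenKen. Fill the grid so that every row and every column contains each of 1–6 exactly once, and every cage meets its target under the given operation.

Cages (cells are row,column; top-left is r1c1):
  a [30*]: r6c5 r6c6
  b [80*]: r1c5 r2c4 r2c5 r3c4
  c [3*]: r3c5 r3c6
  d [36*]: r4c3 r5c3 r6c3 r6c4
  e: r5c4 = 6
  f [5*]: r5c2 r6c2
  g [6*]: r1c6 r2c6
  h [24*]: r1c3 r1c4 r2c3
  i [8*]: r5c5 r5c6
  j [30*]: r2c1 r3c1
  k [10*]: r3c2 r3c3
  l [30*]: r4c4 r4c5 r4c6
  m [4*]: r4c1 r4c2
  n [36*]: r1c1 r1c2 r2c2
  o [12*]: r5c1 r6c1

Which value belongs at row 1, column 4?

3

Cage e is a single given cell; hence r5c4 = 6.
Row 1 needs a 5, and only r1c5 is open for it.
Column 5 now contains 5; hence r6c5 = 6.
Cage a needs two cells with product 30, leaving r6c6 = 5.
Cage l has product 30; hence r4c4 = 5.
Cage f's pair has product 5, which forces r5c2 = 5.
5 is placed in row 6, so r6c2 = 1.
Column 2 now contains 5, so r3c2 = 2.
Cage k's pair has product 10, which forces r3c3 = 5.
2 is placed in row 3, which forces r3c4 = 4.
The two cells of cage m must have product 4, leaving r4c1 = 1.
1 is placed in column 2, which forces r4c2 = 4.
Cage n needs product 36, so r1c1 = 2.
Cage j needs two cells with product 30, leaving r2c1 = 5.
Column 4 already has 4, which forces r2c4 = 1.
Cage b has product 80; hence r2c5 = 4.
Row 3 now contains 5; hence r3c1 = 6.
Cage d has product 36, so r5c3 = 1.
Column 5 already has 4, leaving r5c5 = 2.
Row 5 already has 2, so r5c6 = 4.
Cage h needs product 24, which forces r1c3 = 4.
Column 4 now contains 1; hence r1c4 = 3.
Row 1 already has 3, which forces r1c6 = 1.
Cage h needs product 24, so r2c3 = 2.
Row 2 already has 2, so r2c6 = 6.
1 is placed in column 6, which forces r3c6 = 3.
2 is placed in column 5, which forces r4c5 = 3.
Cage l needs product 30, so r4c6 = 2.
Row 5 now contains 4, so r5c1 = 3.
The two cells of cage o must have product 12; hence r6c1 = 4.
2 is placed in column 3, so r6c3 = 3.
Column 4 now contains 3, which forces r6c4 = 2.
Row 1 already has 3, which forces r1c2 = 6.
6 is placed in row 2, which forces r2c2 = 3.
3 is placed in row 3, leaving r3c5 = 1.
Row 4 already has 3, leaving r4c3 = 6.
The full grid is 2 6 4 3 5 1 / 5 3 2 1 4 6 / 6 2 5 4 1 3 / 1 4 6 5 3 2 / 3 5 1 6 2 4 / 4 1 3 2 6 5.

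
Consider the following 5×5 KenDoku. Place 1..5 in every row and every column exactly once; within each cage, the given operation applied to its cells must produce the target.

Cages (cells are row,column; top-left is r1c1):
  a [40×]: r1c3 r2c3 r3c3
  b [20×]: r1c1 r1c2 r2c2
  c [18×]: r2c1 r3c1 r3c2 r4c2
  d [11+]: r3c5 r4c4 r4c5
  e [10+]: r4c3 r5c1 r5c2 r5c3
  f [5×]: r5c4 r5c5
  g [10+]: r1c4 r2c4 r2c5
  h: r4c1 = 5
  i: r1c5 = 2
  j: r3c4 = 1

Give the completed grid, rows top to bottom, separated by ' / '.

Cage i is a single given cell, leaving r1c5 = 2.
Cage j is a single given cell, so r3c4 = 1.
Cage h is a single given cell, which forces r4c1 = 5.
Column 4 already has 1, which forces r5c4 = 5.
Row 5 now contains 5, which forces r5c5 = 1.
The 4 cells of cage e must have sum 10, so r4c3 = 1.
Cage c has product 18, so r2c1 = 1.
Cage c has product 18; hence r3c1 = 3.
Cage c needs product 18, so r3c2 = 2.
Row 4 already has 1, so r4c2 = 3.
Row 4 now contains 3, which forces r4c5 = 4.
3 is placed in column 2, which forces r5c2 = 4.
Column 1 now contains 1; hence r1c1 = 4.
The 3 cells of cage b must have product 20, which forces r1c2 = 1.
4 is placed in row 1, so r1c3 = 5.
Cage g needs sum 10, leaving r1c4 = 3.
Column 2 already has 4, so r2c2 = 5.
Cage a needs product 40; hence r2c3 = 2.
Row 2 now contains 2, which forces r2c4 = 4.
5 is placed in row 2, so r2c5 = 3.
5 is placed in column 3; hence r3c3 = 4.
Column 5 already has 4, so r3c5 = 5.
4 is placed in row 4, leaving r4c4 = 2.
4 is placed in row 5; hence r5c1 = 2.
Cage e has sum 10, so r5c3 = 3.

4 1 5 3 2 / 1 5 2 4 3 / 3 2 4 1 5 / 5 3 1 2 4 / 2 4 3 5 1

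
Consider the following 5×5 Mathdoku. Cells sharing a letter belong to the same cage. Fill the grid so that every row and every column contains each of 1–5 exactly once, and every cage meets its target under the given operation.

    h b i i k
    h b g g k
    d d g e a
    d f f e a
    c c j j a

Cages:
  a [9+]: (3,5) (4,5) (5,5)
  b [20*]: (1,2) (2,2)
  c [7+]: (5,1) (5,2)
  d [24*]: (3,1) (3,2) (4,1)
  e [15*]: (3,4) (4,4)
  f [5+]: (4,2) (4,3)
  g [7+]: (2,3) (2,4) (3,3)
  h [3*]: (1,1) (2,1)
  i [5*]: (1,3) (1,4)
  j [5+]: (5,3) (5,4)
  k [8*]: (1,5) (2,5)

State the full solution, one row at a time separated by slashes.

In row 1, 2 can only go at (1,5), so (1,5) = 2.
Column 5 already has 2; hence (2,5) = 4.
Cage b's pair has product 20, leaving (1,2) = 4.
Row 2 now contains 4, leaving (2,2) = 5.
In row 1, 3 can only go at (1,1), so (1,1) = 3.
Column 1 now contains 3; hence (2,1) = 1.
The 3 cells of cage d must have product 24; hence (3,2) = 3.
Row 3 already has 3, which forces (3,4) = 5.
5 is placed in row 3, so (3,5) = 1.
5 is placed in column 4, which forces (4,4) = 3.
Row 4 already has 3, so (4,5) = 5.
Column 2 already has 3, which forces (5,2) = 2.
5 is placed in column 5, which forces (5,5) = 3.
Cage i needs two cells with product 5, leaving (1,3) = 5.
5 is placed in column 4; hence (1,4) = 1.
Cage g has sum 7, which forces (2,3) = 3.
Column 4 already has 3, so (2,4) = 2.
The 3 cells of cage g must have sum 7; hence (3,3) = 2.
Column 2 already has 2, so (4,2) = 1.
Cage f needs two cells with sum 5, which forces (4,3) = 4.
Cage c's pair has sum 7, so (5,1) = 5.
Column 3 already has 4, which forces (5,3) = 1.
1 is placed in column 4, which forces (5,4) = 4.
Row 3 now contains 2, so (3,1) = 4.
Row 4 now contains 4, which forces (4,1) = 2.

3 4 5 1 2 / 1 5 3 2 4 / 4 3 2 5 1 / 2 1 4 3 5 / 5 2 1 4 3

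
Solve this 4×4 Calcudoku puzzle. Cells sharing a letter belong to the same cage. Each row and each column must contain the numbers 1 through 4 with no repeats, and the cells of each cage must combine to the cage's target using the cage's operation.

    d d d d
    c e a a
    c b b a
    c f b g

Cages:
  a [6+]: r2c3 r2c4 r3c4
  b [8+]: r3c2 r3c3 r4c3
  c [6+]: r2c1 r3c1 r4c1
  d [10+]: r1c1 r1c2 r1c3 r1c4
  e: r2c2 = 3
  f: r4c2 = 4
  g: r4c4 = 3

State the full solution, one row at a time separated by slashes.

Cage e is given, leaving r2c2 = 3.
F is a freebie, which forces r4c2 = 4.
Cage g is given, so r4c4 = 3.
Cage a has sum 6, which forces r2c3 = 1.
The 3 cells of cage a must have sum 6; hence r2c4 = 4.
Cage c needs sum 6, which forces r3c1 = 3.
The 3 cells of cage b must have sum 8, leaving r3c2 = 2.
Cage b needs sum 8, so r3c3 = 4.
Cage a has sum 6, so r3c4 = 1.
The 3 cells of cage b must have sum 8, which forces r4c3 = 2.
Cage d has sum 10, so r1c1 = 4.
Column 2 already has 2, which forces r1c2 = 1.
2 is placed in column 3; hence r1c3 = 3.
Column 4 already has 1, so r1c4 = 2.
Row 2 now contains 1, leaving r2c1 = 2.
2 is placed in row 4; hence r4c1 = 1.

4 1 3 2 / 2 3 1 4 / 3 2 4 1 / 1 4 2 3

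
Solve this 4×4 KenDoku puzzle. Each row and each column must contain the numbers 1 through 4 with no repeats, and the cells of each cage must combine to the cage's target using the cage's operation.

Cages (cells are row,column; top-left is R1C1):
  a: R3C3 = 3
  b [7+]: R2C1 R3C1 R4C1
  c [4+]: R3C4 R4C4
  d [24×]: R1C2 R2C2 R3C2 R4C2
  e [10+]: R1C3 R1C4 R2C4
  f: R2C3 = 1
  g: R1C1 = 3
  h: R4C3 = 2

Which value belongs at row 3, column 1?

Cage g is given, leaving R1C1 = 3.
Row 1 now contains 3; hence R1C3 = 4.
Row 1 already has 4, leaving R1C4 = 2.
Cage f is given, so R2C3 = 1.
Cage a is given, leaving R3C3 = 3.
Row 3 already has 3, which forces R3C4 = 1.
Cage h is given, which forces R4C3 = 2.
Column 4 now contains 1, which forces R4C4 = 3.
Row 1 now contains 2; hence R1C2 = 1.
The 4 cells of cage d must have product 24, so R2C2 = 3.
3 is placed in column 4; hence R2C4 = 4.
Cage d needs product 24; hence R3C2 = 2.
The 3 cells of cage b must have sum 7, leaving R4C1 = 1.
Cage d has product 24, so R4C2 = 4.
Row 2 already has 4, leaving R2C1 = 2.
Row 3 now contains 2, leaving R3C1 = 4.
The full grid is 3 1 4 2 / 2 3 1 4 / 4 2 3 1 / 1 4 2 3.

4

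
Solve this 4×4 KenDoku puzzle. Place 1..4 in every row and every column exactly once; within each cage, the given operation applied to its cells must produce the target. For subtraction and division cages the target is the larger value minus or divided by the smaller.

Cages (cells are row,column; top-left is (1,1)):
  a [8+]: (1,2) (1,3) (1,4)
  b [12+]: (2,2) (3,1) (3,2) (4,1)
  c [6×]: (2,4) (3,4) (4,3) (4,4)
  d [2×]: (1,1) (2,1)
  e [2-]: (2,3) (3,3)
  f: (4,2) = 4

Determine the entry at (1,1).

Cage f is given, so (4,2) = 4.
Cage c needs product 6, leaving (4,3) = 1.
Cage b has sum 12; hence (3,1) = 4.
4 is placed in row 3, leaving (3,3) = 2.
The 4 cells of cage b must have sum 12, which forces (4,1) = 3.
Row 4 already has 3, which forces (4,4) = 2.
Cage b needs sum 12; hence (2,2) = 2.
Column 3 now contains 2, which forces (2,3) = 4.
2 is placed in row 3, which forces (3,2) = 3.
Row 3 now contains 3, so (3,4) = 1.
Cage d's pair has product 2; hence (1,1) = 2.
Column 2 now contains 3, which forces (1,2) = 1.
Column 3 already has 4, leaving (1,3) = 3.
Cage a has sum 8, leaving (1,4) = 4.
2 is placed in row 2, which forces (2,1) = 1.
Column 4 now contains 1, so (2,4) = 3.
Completed grid: 2 1 3 4 / 1 2 4 3 / 4 3 2 1 / 3 4 1 2.

2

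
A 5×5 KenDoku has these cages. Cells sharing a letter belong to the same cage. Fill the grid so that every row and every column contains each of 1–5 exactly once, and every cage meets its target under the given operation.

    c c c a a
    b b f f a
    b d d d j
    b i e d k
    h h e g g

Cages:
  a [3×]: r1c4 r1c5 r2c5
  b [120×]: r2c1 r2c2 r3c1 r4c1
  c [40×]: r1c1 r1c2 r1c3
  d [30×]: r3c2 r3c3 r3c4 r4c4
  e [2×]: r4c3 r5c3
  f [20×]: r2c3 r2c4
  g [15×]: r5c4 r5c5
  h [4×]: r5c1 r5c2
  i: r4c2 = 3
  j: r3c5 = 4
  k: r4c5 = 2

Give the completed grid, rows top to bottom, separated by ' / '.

2 5 4 1 3 / 3 2 5 4 1 / 5 1 3 2 4 / 4 3 1 5 2 / 1 4 2 3 5

Cage a needs product 3; hence r1c4 = 1.
Cage a needs product 3, so r1c5 = 3.
Cage a has product 3; hence r2c5 = 1.
J is a freebie; hence r3c5 = 4.
Cage i is a single given cell, which forces r4c2 = 3.
K is a freebie; hence r4c5 = 2.
Column 5 now contains 3, so r5c5 = 5.
2 is placed in row 4, which forces r4c3 = 1.
2 is placed in row 4, leaving r4c4 = 5.
Cage e's pair has product 2; hence r5c3 = 2.
5 is placed in row 5, so r5c4 = 3.
Cage f's pair has product 20, so r2c3 = 5.
Column 4 now contains 5, leaving r2c4 = 4.
Cage d has product 30; hence r3c2 = 1.
Column 3 now contains 2; hence r3c3 = 3.
3 is placed in column 4, which forces r3c4 = 2.
Row 4 now contains 5, which forces r4c1 = 4.
4 is placed in column 1; hence r5c1 = 1.
Column 2 already has 1, so r5c2 = 4.
Column 3 now contains 5; hence r1c3 = 4.
Cage b needs product 120, so r2c1 = 3.
5 is placed in row 2, which forces r2c2 = 2.
Row 3 already has 2, which forces r3c1 = 5.
Column 1 now contains 5; hence r1c1 = 2.
Column 2 already has 2; hence r1c2 = 5.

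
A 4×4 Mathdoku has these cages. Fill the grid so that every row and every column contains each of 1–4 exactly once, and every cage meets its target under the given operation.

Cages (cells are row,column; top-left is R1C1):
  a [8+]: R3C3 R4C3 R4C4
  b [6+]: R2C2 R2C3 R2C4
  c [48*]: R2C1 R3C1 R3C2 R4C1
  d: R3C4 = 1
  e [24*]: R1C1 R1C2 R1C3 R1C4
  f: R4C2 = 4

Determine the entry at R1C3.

2

D is a freebie, so R3C4 = 1.
F is a freebie, which forces R4C2 = 4.
Column 2 already has 4, which forces R3C2 = 2.
The 3 cells of cage a must have sum 8, leaving R4C4 = 3.
Column 4 now contains 3, which forces R2C4 = 2.
3 is placed in row 4; hence R4C1 = 2.
2 is placed in row 4; hence R4C3 = 1.
Cage e needs product 24, which forces R1C3 = 2.
2 is placed in column 4, leaving R1C4 = 4.
The 3 cells of cage b must have sum 6, leaving R2C2 = 1.
Column 3 now contains 1, which forces R2C3 = 3.
Cage a has sum 8; hence R3C3 = 4.
Cage e needs product 24, leaving R1C1 = 1.
1 is placed in column 2, which forces R1C2 = 3.
3 is placed in row 2, so R2C1 = 4.
Row 3 already has 4, which forces R3C1 = 3.
Filled in: 1 3 2 4 / 4 1 3 2 / 3 2 4 1 / 2 4 1 3.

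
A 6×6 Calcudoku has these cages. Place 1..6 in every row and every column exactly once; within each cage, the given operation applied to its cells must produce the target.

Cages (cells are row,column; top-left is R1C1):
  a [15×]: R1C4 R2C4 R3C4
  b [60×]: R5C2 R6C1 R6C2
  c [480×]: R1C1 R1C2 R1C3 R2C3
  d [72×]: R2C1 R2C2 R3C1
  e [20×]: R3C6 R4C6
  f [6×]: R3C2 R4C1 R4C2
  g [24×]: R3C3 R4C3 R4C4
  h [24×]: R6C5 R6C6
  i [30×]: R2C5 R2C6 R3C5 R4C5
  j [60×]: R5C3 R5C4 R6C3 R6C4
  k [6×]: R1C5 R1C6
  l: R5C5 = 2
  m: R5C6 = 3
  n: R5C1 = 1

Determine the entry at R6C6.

Cage c has product 480, leaving R2C3 = 4.
N is a freebie, so R5C1 = 1.
Cage l is a single given cell, which forces R5C5 = 2.
Cage m is a single given cell; hence R5C6 = 3.
The only place for 2 in row 1 is R1C6.
Cage k needs two cells with product 6, leaving R1C5 = 3.
2 is placed in column 6, leaving R2C6 = 1.
In row 1, 1 can only go at R1C4, so R1C4 = 1.
Cage j needs product 60, which forces R6C3 = 1.
Row 2 needs a 2, and only R2C1 is open for it.
The 3 cells of cage d must have product 72; hence R2C2 = 6.
Row 2 now contains 6, so R2C5 = 5.
The 3 cells of cage d must have product 72, so R3C1 = 6.
Row 3 now contains 6, leaving R3C5 = 1.
Column 1 already has 2, so R4C1 = 3.
1 is placed in column 5, which forces R4C5 = 6.
Column 5 already has 6; hence R6C5 = 4.
Row 6 already has 4, so R6C6 = 6.
The 4 cells of cage c must have product 480; hence R1C3 = 6.
5 is placed in row 2, so R2C4 = 3.
Row 3 already has 1, leaving R3C2 = 2.
Cage g needs product 24; hence R3C3 = 3.
Cage a needs product 15, leaving R3C4 = 5.
Row 3 now contains 5; hence R3C6 = 4.
The 3 cells of cage f must have product 6, so R4C2 = 1.
Row 4 now contains 6, so R4C3 = 2.
Cage g needs product 24, so R4C4 = 4.
Column 6 already has 4, so R4C6 = 5.
Cage b has product 60, which forces R5C2 = 4.
Column 3 already has 6, leaving R5C3 = 5.
4 is placed in column 4, which forces R5C4 = 6.
Row 6 already has 4, so R6C1 = 5.
Cage b has product 60; hence R6C2 = 3.
Column 4 already has 3, which forces R6C4 = 2.
5 is placed in column 1, so R1C1 = 4.
Column 2 already has 4, leaving R1C2 = 5.
The full grid is 4 5 6 1 3 2 / 2 6 4 3 5 1 / 6 2 3 5 1 4 / 3 1 2 4 6 5 / 1 4 5 6 2 3 / 5 3 1 2 4 6.

6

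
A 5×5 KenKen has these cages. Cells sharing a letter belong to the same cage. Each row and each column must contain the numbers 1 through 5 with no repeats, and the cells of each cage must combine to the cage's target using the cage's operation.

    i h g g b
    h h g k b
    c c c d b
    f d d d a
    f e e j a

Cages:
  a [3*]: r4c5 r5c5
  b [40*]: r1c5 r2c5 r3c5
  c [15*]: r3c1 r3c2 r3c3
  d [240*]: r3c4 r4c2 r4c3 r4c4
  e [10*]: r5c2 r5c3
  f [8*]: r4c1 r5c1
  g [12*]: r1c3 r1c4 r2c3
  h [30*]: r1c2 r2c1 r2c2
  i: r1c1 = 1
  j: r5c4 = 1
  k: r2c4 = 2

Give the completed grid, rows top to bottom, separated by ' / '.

Cage i is given, which forces r1c1 = 1.
K is a freebie, so r2c4 = 2.
Cage d needs product 240, which forces r3c4 = 4.
J is a freebie, which forces r5c4 = 1.
1 is placed in row 5, which forces r5c5 = 3.
The 3 cells of cage h must have product 30, so r1c2 = 2.
Cage g needs product 12, so r1c3 = 4.
4 is placed in column 4, leaving r1c4 = 3.
Row 1 now contains 4, leaving r1c5 = 5.
Cage g has product 12; hence r2c3 = 1.
Column 5 now contains 5, so r2c5 = 4.
Column 5 now contains 5, which forces r3c5 = 2.
Column 4 already has 3, leaving r4c4 = 5.
Column 5 already has 3; hence r4c5 = 1.
Column 2 now contains 2, leaving r5c2 = 5.
5 is placed in row 5, so r5c3 = 2.
The 3 cells of cage h must have product 30, which forces r2c1 = 5.
Column 2 now contains 5; hence r2c2 = 3.
Column 1 already has 5; hence r3c1 = 3.
Cage c needs product 15, leaving r3c2 = 1.
3 is placed in row 3, so r3c3 = 5.
The two cells of cage f must have product 8, so r4c1 = 2.
Cage d has product 240, which forces r4c2 = 4.
Row 4 now contains 5, so r4c3 = 3.
2 is placed in row 5, which forces r5c1 = 4.

1 2 4 3 5 / 5 3 1 2 4 / 3 1 5 4 2 / 2 4 3 5 1 / 4 5 2 1 3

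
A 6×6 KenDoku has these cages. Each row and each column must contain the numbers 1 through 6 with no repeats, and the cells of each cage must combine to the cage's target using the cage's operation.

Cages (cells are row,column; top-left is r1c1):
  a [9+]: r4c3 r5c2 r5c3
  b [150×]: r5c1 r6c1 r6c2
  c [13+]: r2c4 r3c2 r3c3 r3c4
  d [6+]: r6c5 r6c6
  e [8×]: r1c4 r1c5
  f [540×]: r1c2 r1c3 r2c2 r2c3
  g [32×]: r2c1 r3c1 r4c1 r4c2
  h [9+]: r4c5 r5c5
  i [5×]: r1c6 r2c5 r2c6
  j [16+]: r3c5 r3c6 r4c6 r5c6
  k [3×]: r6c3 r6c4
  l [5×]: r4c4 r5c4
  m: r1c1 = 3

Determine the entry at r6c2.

5

M is a freebie, so r1c1 = 3.
The 3 cells of cage i must have product 5; hence r1c6 = 1.
Cage i has product 5, so r2c5 = 1.
Cage i has product 5, leaving r2c6 = 5.
Cage g has product 32, which forces r4c2 = 4.
Cage b needs product 150, which forces r5c1 = 5.
Row 5 already has 5, so r5c4 = 1.
Cage b needs product 150; hence r6c1 = 6.
Cage b needs product 150, leaving r6c2 = 5.
Column 4 already has 1; hence r6c4 = 3.
5 is placed in column 2; hence r1c2 = 6.
Cage f has product 540, leaving r1c3 = 5.
Cage f needs product 540, so r2c2 = 3.
Cage f has product 540, which forces r2c3 = 6.
Column 4 already has 1, which forces r4c4 = 5.
Column 2 already has 3, so r5c2 = 2.
Row 5 now contains 2, leaving r5c3 = 4.
Row 6 already has 3; hence r6c3 = 1.
Cage c has sum 13; hence r2c4 = 4.
Column 2 already has 2; hence r3c2 = 1.
Cage c needs sum 13, so r3c3 = 2.
Cage c needs sum 13; hence r3c4 = 6.
The 3 cells of cage a must have sum 9, leaving r4c3 = 3.
Row 4 already has 3, which forces r4c5 = 6.
Row 4 already has 6; hence r4c6 = 2.
Column 5 now contains 6, which forces r5c5 = 3.
3 is placed in row 5, leaving r5c6 = 6.
Column 6 already has 2, so r6c6 = 4.
Column 4 now contains 4; hence r1c4 = 2.
Cage e's pair has product 8, leaving r1c5 = 4.
4 is placed in row 2, leaving r2c1 = 2.
Row 3 already has 2; hence r3c1 = 4.
3 is placed in column 5, so r3c5 = 5.
Column 6 already has 4, so r3c6 = 3.
2 is placed in row 4, so r4c1 = 1.
Row 6 now contains 4, which forces r6c5 = 2.
Completed grid: 3 6 5 2 4 1 / 2 3 6 4 1 5 / 4 1 2 6 5 3 / 1 4 3 5 6 2 / 5 2 4 1 3 6 / 6 5 1 3 2 4.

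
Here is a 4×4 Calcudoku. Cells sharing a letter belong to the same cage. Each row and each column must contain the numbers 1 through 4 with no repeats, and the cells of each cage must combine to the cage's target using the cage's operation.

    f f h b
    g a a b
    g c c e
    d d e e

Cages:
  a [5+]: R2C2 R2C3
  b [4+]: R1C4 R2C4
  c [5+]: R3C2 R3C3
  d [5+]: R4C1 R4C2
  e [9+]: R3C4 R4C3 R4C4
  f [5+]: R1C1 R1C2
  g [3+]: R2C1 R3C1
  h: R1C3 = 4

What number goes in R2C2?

4

Cage h is a single given cell, which forces R1C3 = 4.
In row 1, 1 can only go at R1C4, so R1C4 = 1.
Column 4 now contains 1, which forces R2C4 = 3.
Cage a needs two cells with sum 5, which forces R2C2 = 4.
Cage a needs two cells with sum 5, which forces R2C3 = 1.
The 3 cells of cage e must have sum 9; hence R4C3 = 3.
Row 2 already has 1, leaving R2C1 = 2.
Cage g needs two cells with sum 3, which forces R3C1 = 1.
Cage c needs two cells with sum 5, so R3C2 = 3.
Column 3 already has 3, so R3C3 = 2.
2 is placed in row 3, leaving R3C4 = 4.
Cage d's pair has sum 5; hence R4C1 = 4.
The two cells of cage d must have sum 5, so R4C2 = 1.
Column 4 now contains 4, so R4C4 = 2.
Column 1 now contains 2; hence R1C1 = 3.
Column 2 already has 3, so R1C2 = 2.
The full grid is 3 2 4 1 / 2 4 1 3 / 1 3 2 4 / 4 1 3 2.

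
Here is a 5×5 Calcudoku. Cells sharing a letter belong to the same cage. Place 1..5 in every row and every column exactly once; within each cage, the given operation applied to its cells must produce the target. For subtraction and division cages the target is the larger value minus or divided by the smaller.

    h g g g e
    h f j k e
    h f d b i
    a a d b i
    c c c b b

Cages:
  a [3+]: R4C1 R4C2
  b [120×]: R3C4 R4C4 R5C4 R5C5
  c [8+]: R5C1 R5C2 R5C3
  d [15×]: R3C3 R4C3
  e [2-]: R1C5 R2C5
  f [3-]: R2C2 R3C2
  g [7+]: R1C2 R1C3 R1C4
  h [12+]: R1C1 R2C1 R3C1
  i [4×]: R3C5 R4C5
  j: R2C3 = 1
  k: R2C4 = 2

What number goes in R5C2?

Cage j is given; hence R2C3 = 1.
K is a freebie; hence R2C4 = 2.
The 4 cells of cage b must have product 120, leaving R5C5 = 2.
The only place for 2 in row 3 is R3C2.
Cage g has sum 7; hence R1C3 = 2.
Cage f's pair has difference 3; hence R2C2 = 5.
5 is placed in row 2, leaving R2C5 = 3.
Cage a needs two cells with sum 3, which forces R4C1 = 2.
2 is placed in column 2; hence R4C2 = 1.
Row 4 already has 1, leaving R4C5 = 4.
Column 2 now contains 1, leaving R1C2 = 4.
Cage g needs sum 7, so R1C4 = 1.
Row 1 already has 1, leaving R1C5 = 5.
Row 2 already has 3, which forces R2C1 = 4.
Column 5 now contains 4, so R3C5 = 1.
Cage c has sum 8, which forces R5C1 = 1.
4 is placed in column 2, which forces R5C2 = 3.
Row 5 now contains 3; hence R5C3 = 4.
Row 5 now contains 4; hence R5C4 = 5.
Row 1 already has 5, which forces R1C1 = 3.
Cage h needs sum 12, which forces R3C1 = 5.
5 is placed in row 3, which forces R3C3 = 3.
The 4 cells of cage b must have product 120; hence R3C4 = 4.
Column 3 already has 3, which forces R4C3 = 5.
Column 4 now contains 5, which forces R4C4 = 3.
Filled in: 3 4 2 1 5 / 4 5 1 2 3 / 5 2 3 4 1 / 2 1 5 3 4 / 1 3 4 5 2.

3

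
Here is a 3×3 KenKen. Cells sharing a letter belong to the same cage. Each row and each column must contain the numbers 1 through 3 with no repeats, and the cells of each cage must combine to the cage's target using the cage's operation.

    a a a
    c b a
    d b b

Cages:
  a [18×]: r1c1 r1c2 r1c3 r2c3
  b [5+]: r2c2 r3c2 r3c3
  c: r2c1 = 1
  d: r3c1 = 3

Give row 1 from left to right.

Cage c is a single given cell, leaving r2c1 = 1.
Row 2 already has 1, leaving r2c2 = 2.
The 4 cells of cage a must have product 18, so r2c3 = 3.
D is a freebie; hence r3c1 = 3.
Row 3 already has 3, leaving r3c2 = 1.
Row 3 now contains 1, leaving r3c3 = 2.
Column 1 now contains 3; hence r1c1 = 2.
1 is placed in column 2, which forces r1c2 = 3.
2 is placed in column 3, which forces r1c3 = 1.
The full grid is 2 3 1 / 1 2 3 / 3 1 2.

2 3 1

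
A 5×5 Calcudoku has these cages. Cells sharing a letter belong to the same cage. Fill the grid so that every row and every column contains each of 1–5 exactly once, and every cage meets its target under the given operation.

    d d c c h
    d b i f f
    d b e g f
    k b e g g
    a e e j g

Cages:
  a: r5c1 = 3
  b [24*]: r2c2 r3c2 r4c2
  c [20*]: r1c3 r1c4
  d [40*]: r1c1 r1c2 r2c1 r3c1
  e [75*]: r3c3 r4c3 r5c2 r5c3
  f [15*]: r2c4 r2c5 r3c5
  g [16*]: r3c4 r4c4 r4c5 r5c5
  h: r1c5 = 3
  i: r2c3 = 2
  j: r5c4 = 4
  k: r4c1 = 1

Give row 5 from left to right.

Cage h is given; hence r1c5 = 3.
I is a freebie, so r2c3 = 2.
Cage k is a single given cell, which forces r4c1 = 1.
Cage a is a single given cell; hence r5c1 = 3.
Cage e needs product 75, so r5c2 = 5.
Row 5 already has 3; hence r5c3 = 1.
Cage j is given; hence r5c4 = 4.
4 is placed in row 5, which forces r5c5 = 2.
The 4 cells of cage d must have product 40; hence r1c2 = 1.
Cage c's pair has product 20, so r1c3 = 4.
Column 4 now contains 4, which forces r1c4 = 5.
The 3 cells of cage f must have product 15, leaving r2c4 = 3.
The 4 cells of cage g must have product 16, leaving r3c4 = 1.
Row 3 already has 1; hence r3c5 = 5.
Column 4 now contains 4, which forces r4c4 = 2.
2 is placed in column 5; hence r4c5 = 4.
5 is placed in row 1, leaving r1c1 = 2.
Cage d has product 40, which forces r2c1 = 5.
Row 2 already has 3, leaving r2c2 = 4.
Column 5 already has 5, so r2c5 = 1.
Cage d has product 40, which forces r3c1 = 4.
Cage b has product 24, so r3c2 = 2.
5 is placed in row 3, which forces r3c3 = 3.
4 is placed in row 4, so r4c2 = 3.
Cage e has product 75, which forces r4c3 = 5.
The full grid is 2 1 4 5 3 / 5 4 2 3 1 / 4 2 3 1 5 / 1 3 5 2 4 / 3 5 1 4 2.

3 5 1 4 2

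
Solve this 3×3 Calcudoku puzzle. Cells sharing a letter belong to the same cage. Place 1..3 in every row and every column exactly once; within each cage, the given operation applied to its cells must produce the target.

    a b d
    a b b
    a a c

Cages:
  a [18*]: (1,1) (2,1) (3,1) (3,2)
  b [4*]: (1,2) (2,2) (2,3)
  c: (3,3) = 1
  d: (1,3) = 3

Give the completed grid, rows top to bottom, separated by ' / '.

1 2 3 / 3 1 2 / 2 3 1

Cage b has product 4, which forces (1,2) = 2.
Cage d is given; hence (1,3) = 3.
The 3 cells of cage b must have product 4, leaving (2,2) = 1.
Cage b needs product 4, which forces (2,3) = 2.
Cage a has product 18, which forces (3,2) = 3.
C is a freebie; hence (3,3) = 1.
Row 1 now contains 3, so (1,1) = 1.
Row 2 already has 2, leaving (2,1) = 3.
Row 3 now contains 1, which forces (3,1) = 2.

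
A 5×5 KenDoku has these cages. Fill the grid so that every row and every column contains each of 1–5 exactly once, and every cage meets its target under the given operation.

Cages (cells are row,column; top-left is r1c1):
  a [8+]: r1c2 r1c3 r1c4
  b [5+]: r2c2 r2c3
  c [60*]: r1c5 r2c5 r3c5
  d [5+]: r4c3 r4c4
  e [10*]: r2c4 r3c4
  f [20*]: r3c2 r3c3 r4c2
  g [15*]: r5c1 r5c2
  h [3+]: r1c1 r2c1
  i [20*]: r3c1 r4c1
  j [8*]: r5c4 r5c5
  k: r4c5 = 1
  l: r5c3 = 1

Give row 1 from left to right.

Cage k is a single given cell, leaving r4c5 = 1.
Cage l is a single given cell, leaving r5c3 = 1.
In row 3, 1 can only go at r3c2, so r3c2 = 1.
The 3 cells of cage a must have sum 8, so r1c4 = 1.
Row 1 already has 1, leaving r1c1 = 2.
Cage h's pair has sum 3, so r2c1 = 1.
The only place for 5 in row 1 is r1c5.
The only place for 4 in row 2 is r2c5.
Column 5 now contains 4; hence r3c5 = 3.
Cage j's pair has product 8; hence r5c4 = 4.
Column 5 now contains 4, so r5c5 = 2.
In row 2, 5 can only go at r2c4, so r2c4 = 5.
Column 4 now contains 5; hence r3c4 = 2.
Column 4 already has 2, so r4c4 = 3.
Row 4 now contains 3, so r4c3 = 2.
Cage b needs two cells with sum 5; hence r2c2 = 2.
Column 3 already has 2, so r2c3 = 3.
The 3 cells of cage a must have sum 8, leaving r1c2 = 3.
Column 3 already has 3, which forces r1c3 = 4.
Column 3 already has 4, leaving r3c3 = 5.
Column 2 already has 3, which forces r5c2 = 5.
5 is placed in row 3, leaving r3c1 = 4.
Cage i's pair has product 20; hence r4c1 = 5.
5 is placed in column 2, leaving r4c2 = 4.
5 is placed in row 5, so r5c1 = 3.
The full grid is 2 3 4 1 5 / 1 2 3 5 4 / 4 1 5 2 3 / 5 4 2 3 1 / 3 5 1 4 2.

2 3 4 1 5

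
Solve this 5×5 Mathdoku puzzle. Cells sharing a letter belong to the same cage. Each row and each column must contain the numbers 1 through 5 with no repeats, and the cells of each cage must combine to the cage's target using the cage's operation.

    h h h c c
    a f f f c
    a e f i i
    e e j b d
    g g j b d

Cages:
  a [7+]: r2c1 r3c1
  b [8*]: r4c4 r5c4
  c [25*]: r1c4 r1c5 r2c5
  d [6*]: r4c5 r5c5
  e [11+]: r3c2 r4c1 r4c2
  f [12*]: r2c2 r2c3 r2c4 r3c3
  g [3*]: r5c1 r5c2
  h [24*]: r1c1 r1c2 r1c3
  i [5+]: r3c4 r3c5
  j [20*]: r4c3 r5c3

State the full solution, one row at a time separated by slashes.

2 4 3 5 1 / 4 2 1 3 5 / 3 5 2 1 4 / 5 1 4 2 3 / 1 3 5 4 2

Cage c has product 25, which forces r1c4 = 5.
Cage c needs product 25; hence r1c5 = 1.
Cage c needs product 25, so r2c5 = 5.
Row 4 needs a 1, and only r4c2 is open for it.
Cage e has sum 11, leaving r3c2 = 5.
Cage e needs sum 11, which forces r4c1 = 5.
Row 4 already has 5, so r4c3 = 4.
Row 4 now contains 4, which forces r4c4 = 2.
2 is placed in row 4, so r4c5 = 3.
Cage g's pair has product 3, which forces r5c1 = 1.
1 is placed in column 2, leaving r5c2 = 3.
4 is placed in column 3; hence r5c3 = 5.
Column 4 already has 2, so r5c4 = 4.
3 is placed in column 5, leaving r5c5 = 2.
The two cells of cage i must have sum 5, leaving r3c4 = 1.
Column 5 now contains 2, which forces r3c5 = 4.
Cage a's pair has sum 7, so r2c1 = 4.
The 4 cells of cage f must have product 12, leaving r2c2 = 2.
Cage f needs product 12, so r2c3 = 1.
Column 4 already has 1; hence r2c4 = 3.
Row 3 now contains 4, leaving r3c1 = 3.
Row 3 now contains 1, leaving r3c3 = 2.
Column 1 already has 3, which forces r1c1 = 2.
Column 2 already has 2, which forces r1c2 = 4.
Column 3 already has 2, leaving r1c3 = 3.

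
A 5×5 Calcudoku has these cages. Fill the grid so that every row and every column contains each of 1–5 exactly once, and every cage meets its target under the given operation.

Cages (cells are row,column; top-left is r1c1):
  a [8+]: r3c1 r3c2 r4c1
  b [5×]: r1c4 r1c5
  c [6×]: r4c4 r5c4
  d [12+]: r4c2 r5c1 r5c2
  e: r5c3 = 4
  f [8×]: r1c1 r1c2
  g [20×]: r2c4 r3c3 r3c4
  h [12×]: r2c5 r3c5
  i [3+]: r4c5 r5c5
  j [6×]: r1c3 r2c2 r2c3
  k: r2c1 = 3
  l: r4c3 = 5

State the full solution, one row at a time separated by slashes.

4 2 3 1 5 / 3 1 2 5 4 / 2 5 1 4 3 / 1 4 5 3 2 / 5 3 4 2 1

Cage k is given, so r2c1 = 3.
Row 2 already has 3; hence r2c5 = 4.
Column 5 now contains 4, leaving r3c5 = 3.
Cage l is a single given cell, leaving r4c3 = 5.
E is a freebie; hence r5c3 = 4.
Cage j has product 6; hence r1c3 = 3.
Cage d needs sum 12, which forces r4c2 = 4.
Row 5 already has 4, so r5c1 = 5.
Cage d has sum 12, which forces r5c2 = 3.
3 is placed in row 5, leaving r5c4 = 2.
2 is placed in row 5; hence r5c5 = 1.
Cage f needs two cells with product 8, which forces r1c1 = 4.
Column 2 now contains 4; hence r1c2 = 2.
The two cells of cage b must have product 5; hence r1c4 = 1.
Column 5 now contains 1, leaving r1c5 = 5.
Column 2 now contains 2, which forces r2c2 = 1.
Row 2 now contains 1, which forces r2c3 = 2.
Column 4 now contains 2, which forces r2c4 = 5.
Column 2 now contains 2, which forces r3c2 = 5.
Cage g has product 20, leaving r3c3 = 1.
Cage g needs product 20, which forces r3c4 = 4.
Column 4 now contains 2; hence r4c4 = 3.
Column 5 now contains 1; hence r4c5 = 2.
Row 3 already has 1, so r3c1 = 2.
Row 4 already has 2; hence r4c1 = 1.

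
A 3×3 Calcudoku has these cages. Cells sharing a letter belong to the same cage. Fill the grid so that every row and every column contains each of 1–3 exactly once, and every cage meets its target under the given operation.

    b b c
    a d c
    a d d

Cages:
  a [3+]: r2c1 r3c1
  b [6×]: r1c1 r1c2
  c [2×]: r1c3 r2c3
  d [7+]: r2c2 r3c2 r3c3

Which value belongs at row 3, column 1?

The only place for 1 in row 1 is r1c3.
Column 3 now contains 1, so r2c3 = 2.
Column 3 already has 2; hence r3c3 = 3.
Row 2 now contains 2, leaving r2c1 = 1.
Row 2 now contains 2; hence r2c2 = 3.
Cage a needs two cells with sum 3, so r3c1 = 2.
Row 3 now contains 3, so r3c2 = 1.
2 is placed in column 1, so r1c1 = 3.
Column 2 already has 3, so r1c2 = 2.
The full grid is 3 2 1 / 1 3 2 / 2 1 3.

2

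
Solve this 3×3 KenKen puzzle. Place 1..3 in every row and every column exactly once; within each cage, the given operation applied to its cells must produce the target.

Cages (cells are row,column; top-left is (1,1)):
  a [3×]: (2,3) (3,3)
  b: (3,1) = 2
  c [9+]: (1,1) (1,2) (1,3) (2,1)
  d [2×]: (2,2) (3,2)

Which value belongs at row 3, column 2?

Cage c has sum 9; hence (2,1) = 3.
3 is placed in row 2, which forces (2,3) = 1.
B is a freebie; hence (3,1) = 2.
2 is placed in row 3; hence (3,2) = 1.
1 is placed in column 3, which forces (3,3) = 3.
2 is placed in column 1, which forces (1,1) = 1.
Cage c needs sum 9; hence (1,2) = 3.
Column 3 already has 3, so (1,3) = 2.
Row 2 now contains 1, so (2,2) = 2.
Completed grid: 1 3 2 / 3 2 1 / 2 1 3.

1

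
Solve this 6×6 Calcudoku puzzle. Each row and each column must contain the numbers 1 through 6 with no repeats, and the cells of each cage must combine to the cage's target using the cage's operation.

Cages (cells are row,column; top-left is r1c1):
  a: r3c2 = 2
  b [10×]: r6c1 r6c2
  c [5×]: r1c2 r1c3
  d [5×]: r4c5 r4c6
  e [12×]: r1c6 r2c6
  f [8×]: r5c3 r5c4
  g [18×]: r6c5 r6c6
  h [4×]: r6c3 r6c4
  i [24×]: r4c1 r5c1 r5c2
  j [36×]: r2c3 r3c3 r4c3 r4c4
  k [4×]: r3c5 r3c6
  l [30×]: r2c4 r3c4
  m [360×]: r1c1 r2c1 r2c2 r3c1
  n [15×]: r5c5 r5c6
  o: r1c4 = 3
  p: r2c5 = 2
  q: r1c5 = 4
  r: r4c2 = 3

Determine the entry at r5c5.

Cage o is a single given cell, leaving r1c4 = 3.
Q is a freebie; hence r1c5 = 4.
P is a freebie, leaving r2c5 = 2.
Cage a is given, so r3c2 = 2.
4 is placed in column 5, leaving r3c5 = 1.
Row 3 already has 1, leaving r3c6 = 4.
Cage r is a single given cell, which forces r4c2 = 3.
1 is placed in column 5, leaving r4c5 = 5.
Row 4 already has 5, so r4c6 = 1.
5 is placed in column 5, which forces r5c5 = 3.
Row 5 already has 3, which forces r5c6 = 5.
Column 2 already has 2; hence r6c2 = 5.
Column 5 already has 3; hence r6c5 = 6.
Row 6 now contains 6; hence r6c6 = 3.
Column 2 now contains 5, so r1c2 = 1.
Cage c needs two cells with product 5, leaving r1c3 = 5.
The two cells of cage e must have product 12, which forces r1c6 = 2.
Cage j needs product 36, so r2c3 = 1.
Column 6 already has 3, leaving r2c6 = 6.
Cage j needs product 36; hence r3c3 = 3.
Row 6 now contains 5, which forces r6c1 = 2.
1 is placed in column 3, which forces r6c3 = 4.
Row 6 now contains 4, which forces r6c4 = 1.
2 is placed in row 1, leaving r1c1 = 6.
The 4 cells of cage m must have product 360, which forces r2c1 = 3.
Row 2 already has 6; hence r2c2 = 4.
Row 2 already has 6, which forces r2c4 = 5.
Cage m needs product 360; hence r3c1 = 5.
The two cells of cage l must have product 30, which forces r3c4 = 6.
Column 1 already has 6, leaving r4c1 = 4.
6 is placed in column 4, which forces r4c4 = 2.
The 3 cells of cage i must have product 24; hence r5c1 = 1.
4 is placed in column 2, leaving r5c2 = 6.
4 is placed in column 3, which forces r5c3 = 2.
Cage f's pair has product 8, so r5c4 = 4.
2 is placed in row 4; hence r4c3 = 6.
Filled in: 6 1 5 3 4 2 / 3 4 1 5 2 6 / 5 2 3 6 1 4 / 4 3 6 2 5 1 / 1 6 2 4 3 5 / 2 5 4 1 6 3.

3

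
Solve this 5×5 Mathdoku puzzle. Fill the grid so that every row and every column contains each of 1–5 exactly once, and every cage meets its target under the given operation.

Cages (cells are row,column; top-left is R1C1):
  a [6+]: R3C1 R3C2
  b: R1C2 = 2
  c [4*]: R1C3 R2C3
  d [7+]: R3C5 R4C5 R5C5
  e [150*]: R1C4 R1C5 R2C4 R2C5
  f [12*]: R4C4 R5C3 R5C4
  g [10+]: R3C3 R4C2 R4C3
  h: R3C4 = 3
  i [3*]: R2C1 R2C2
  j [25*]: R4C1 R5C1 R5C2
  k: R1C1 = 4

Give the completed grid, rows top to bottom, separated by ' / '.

Cage k is a single given cell, which forces R1C1 = 4.
B is a freebie, so R1C2 = 2.
Row 1 already has 4; hence R1C3 = 1.
Column 3 already has 1, so R2C3 = 4.
Cage h is a single given cell, which forces R3C4 = 3.
Cage j has product 25, which forces R4C1 = 5.
Cage j has product 25, so R5C1 = 1.
Cage j has product 25; hence R5C2 = 5.
Row 5 now contains 1, which forces R5C4 = 4.
4 is placed in row 5, leaving R5C5 = 2.
Column 4 now contains 3, which forces R1C4 = 5.
Cage e needs product 150, which forces R1C5 = 3.
Column 1 now contains 1, which forces R2C1 = 3.
The two cells of cage i must have product 3; hence R2C2 = 1.
Cage e needs product 150, which forces R2C4 = 2.
The 4 cells of cage e must have product 150, leaving R2C5 = 5.
Column 1 now contains 1, so R3C1 = 2.
Cage a's pair has sum 6; hence R3C2 = 4.
The 3 cells of cage g must have sum 10, leaving R3C3 = 5.
Row 3 already has 4; hence R3C5 = 1.
Cage g has sum 10, leaving R4C2 = 3.
Cage g needs sum 10; hence R4C3 = 2.
Cage f needs product 12; hence R4C4 = 1.
Column 5 now contains 1, which forces R4C5 = 4.
Row 5 now contains 2, leaving R5C3 = 3.

4 2 1 5 3 / 3 1 4 2 5 / 2 4 5 3 1 / 5 3 2 1 4 / 1 5 3 4 2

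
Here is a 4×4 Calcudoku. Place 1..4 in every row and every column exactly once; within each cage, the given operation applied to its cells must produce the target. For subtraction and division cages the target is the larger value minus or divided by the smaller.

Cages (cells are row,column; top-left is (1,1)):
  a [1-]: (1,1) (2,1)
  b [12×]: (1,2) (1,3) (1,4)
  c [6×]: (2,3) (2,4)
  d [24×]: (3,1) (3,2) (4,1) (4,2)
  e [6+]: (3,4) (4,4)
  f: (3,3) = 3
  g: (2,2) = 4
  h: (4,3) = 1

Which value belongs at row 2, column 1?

1

Cage g is given; hence (2,2) = 4.
Cage f is given; hence (3,3) = 3.
Cage h is a single given cell, leaving (4,3) = 1.
1 is placed in column 3, which forces (1,3) = 4.
3 is placed in column 3, so (2,3) = 2.
Cage c needs two cells with product 6, which forces (2,4) = 3.
The two cells of cage a must have difference 1, leaving (1,1) = 2.
The 3 cells of cage b must have product 12, so (1,2) = 3.
3 is placed in column 4, which forces (1,4) = 1.
Row 2 already has 3, which forces (2,1) = 1.
1 is placed in column 1, leaving (3,1) = 4.
Row 3 already has 4, which forces (3,4) = 2.
Column 1 already has 4, leaving (4,1) = 3.
Column 2 already has 3, leaving (4,2) = 2.
2 is placed in column 4; hence (4,4) = 4.
Row 3 now contains 2; hence (3,2) = 1.
The full grid is 2 3 4 1 / 1 4 2 3 / 4 1 3 2 / 3 2 1 4.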